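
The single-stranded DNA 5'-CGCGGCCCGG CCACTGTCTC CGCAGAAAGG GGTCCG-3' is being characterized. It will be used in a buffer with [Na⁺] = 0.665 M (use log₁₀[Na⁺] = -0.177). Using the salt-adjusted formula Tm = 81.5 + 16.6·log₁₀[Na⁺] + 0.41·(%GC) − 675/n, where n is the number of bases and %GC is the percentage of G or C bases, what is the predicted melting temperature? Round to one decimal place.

90.6°C

Length n = 36. Counting bases: C=14, T=4, A=5, G=13
G+C = 27, so %GC = 27/36 × 100 = 75%
Salt term: 16.6 × (-0.177) = -2.938
GC term: 0.41 × 75 = 30.75; length term: −675/36 = −18.75
Tm = 81.5 + (-2.938) + 30.75 − 18.75 = 90.562 → 90.6°C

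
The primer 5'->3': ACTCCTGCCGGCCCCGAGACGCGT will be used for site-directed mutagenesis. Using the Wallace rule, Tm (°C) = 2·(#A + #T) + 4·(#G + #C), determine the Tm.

Counting bases: T=3, A=3, C=11, G=7
AT pairs contribute 6, GC pairs contribute 18.
Tm = 4·18 + 2·6 = 72 + 12 = 84°C

84°C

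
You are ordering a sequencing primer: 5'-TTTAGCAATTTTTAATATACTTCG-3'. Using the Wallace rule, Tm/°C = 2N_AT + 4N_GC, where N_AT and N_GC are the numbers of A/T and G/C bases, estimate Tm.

Counting bases: G=2, T=12, A=7, C=3
AT pairs contribute 19, GC pairs contribute 5.
Tm = 4·5 + 2·19 = 20 + 38 = 58°C

58°C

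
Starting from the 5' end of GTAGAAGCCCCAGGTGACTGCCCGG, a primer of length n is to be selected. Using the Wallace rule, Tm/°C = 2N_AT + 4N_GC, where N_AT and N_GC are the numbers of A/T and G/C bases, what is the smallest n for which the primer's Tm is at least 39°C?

n = 13

First 12 bases: GTAGAAGCCCCA → Tm = 38°C (< 39°C)
First 13 bases: GTAGAAGCCCCAG → Tm = 42°C (≥ 39°C)
Since every base adds ≥2°C, Tm only increases with n, so the threshold is first crossed at n = 13.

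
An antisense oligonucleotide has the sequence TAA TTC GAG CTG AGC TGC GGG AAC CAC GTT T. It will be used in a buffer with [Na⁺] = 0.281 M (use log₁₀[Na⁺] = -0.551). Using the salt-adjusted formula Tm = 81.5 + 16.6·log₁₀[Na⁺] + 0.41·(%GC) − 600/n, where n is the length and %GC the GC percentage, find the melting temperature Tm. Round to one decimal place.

74.2°C

Length n = 31. Counting bases: G=9, C=7, A=7, T=8
G+C = 16, so %GC = 16/31 × 100 = 51.613%
Salt term: 16.6 × (-0.551) = -9.147
GC term: 0.41 × 51.613 = 21.161; length term: −600/31 = −19.355
Tm = 81.5 + (-9.147) + 21.161 − 19.355 = 74.159 → 74.2°C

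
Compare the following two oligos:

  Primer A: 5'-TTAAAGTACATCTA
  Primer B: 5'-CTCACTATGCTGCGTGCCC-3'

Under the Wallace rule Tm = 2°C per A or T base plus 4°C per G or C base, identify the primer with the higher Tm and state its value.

Primer A: A+T=11, G+C=3 → Tm = 2(11)+4(3) = 34°C
Primer B: A+T=7, G+C=12 → Tm = 2(7)+4(12) = 62°C
34°C vs 62°C → primer B is higher.

Primer B, 62°C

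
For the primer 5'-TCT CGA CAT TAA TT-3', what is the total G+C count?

Base counts: T=6, C=3, A=4, G=1
G+C = 1 + 3 = 4

4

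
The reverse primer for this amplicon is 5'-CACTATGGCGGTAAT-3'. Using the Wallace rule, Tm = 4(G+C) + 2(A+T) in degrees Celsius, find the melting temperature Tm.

44°C

Base counts: A=4, C=3, T=4, G=4
A+T = 8, G+C = 7
Tm = 2×8 + 4×7 = 44°C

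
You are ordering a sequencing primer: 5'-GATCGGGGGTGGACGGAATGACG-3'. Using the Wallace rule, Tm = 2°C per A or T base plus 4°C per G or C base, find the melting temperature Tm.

Base counts: G=12, T=3, A=5, C=3
AT pairs contribute 8, GC pairs contribute 15.
Tm = 2×8 + 4×15 = 76°C

76°C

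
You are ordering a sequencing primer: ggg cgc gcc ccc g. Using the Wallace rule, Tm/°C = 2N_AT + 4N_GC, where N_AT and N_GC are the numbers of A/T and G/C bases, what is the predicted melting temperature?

52°C

Base counts: C=7, A=0, T=0, G=6
AT pairs contribute 0, GC pairs contribute 13.
Tm = 4·13 + 2·0 = 52 + 0 = 52°C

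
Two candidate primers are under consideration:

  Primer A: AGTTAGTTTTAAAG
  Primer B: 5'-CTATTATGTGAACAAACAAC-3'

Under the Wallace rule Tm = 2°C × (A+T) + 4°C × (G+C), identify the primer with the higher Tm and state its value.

Primer B, 52°C

Primer A: A+T=11, G+C=3 → Tm = 2(11)+4(3) = 34°C
Primer B: A+T=14, G+C=6 → Tm = 2(14)+4(6) = 52°C
34°C vs 52°C → primer B is higher.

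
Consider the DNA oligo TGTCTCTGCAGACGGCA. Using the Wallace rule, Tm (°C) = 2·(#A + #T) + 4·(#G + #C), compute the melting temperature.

G=5, C=5, A=3, T=4
A+T = 7, G+C = 10
Tm = 2×7 + 4×10 = 54°C

54°C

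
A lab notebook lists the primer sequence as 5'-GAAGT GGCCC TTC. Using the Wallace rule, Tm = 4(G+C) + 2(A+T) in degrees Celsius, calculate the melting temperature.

Counting bases: T=3, C=4, G=4, A=2
A+T = 5, G+C = 8
Tm = 4·8 + 2·5 = 32 + 10 = 42°C

42°C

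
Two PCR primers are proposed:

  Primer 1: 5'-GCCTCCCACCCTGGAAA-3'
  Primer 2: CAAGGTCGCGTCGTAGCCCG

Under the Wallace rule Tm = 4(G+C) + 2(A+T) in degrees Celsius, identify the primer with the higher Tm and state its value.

Primer 1: A+T=6, G+C=11 → Tm = 2(6)+4(11) = 56°C
Primer 2: A+T=6, G+C=14 → Tm = 2(6)+4(14) = 68°C
56°C vs 68°C → primer 2 is higher.

Primer 2, 68°C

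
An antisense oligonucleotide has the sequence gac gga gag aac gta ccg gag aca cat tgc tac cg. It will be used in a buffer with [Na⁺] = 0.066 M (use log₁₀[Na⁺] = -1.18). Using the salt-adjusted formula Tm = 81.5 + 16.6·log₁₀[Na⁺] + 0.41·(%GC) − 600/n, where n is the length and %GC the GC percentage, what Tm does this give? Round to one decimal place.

Length n = 35. G=11, T=4, C=9, A=11
G+C = 20, so %GC = 20/35 × 100 = 57.143%
Salt term: 16.6 × (-1.18) = -19.588
GC term: 0.41 × 57.143 = 23.429; length term: −600/35 = −17.143
Tm = 81.5 + (-19.588) + 23.429 − 17.143 = 68.198 → 68.2°C

68.2°C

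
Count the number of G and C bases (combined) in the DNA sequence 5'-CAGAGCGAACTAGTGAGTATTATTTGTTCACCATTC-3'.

Counting bases: C=7, T=12, G=7, A=10
Total G or C: 7 + 7 = 14

14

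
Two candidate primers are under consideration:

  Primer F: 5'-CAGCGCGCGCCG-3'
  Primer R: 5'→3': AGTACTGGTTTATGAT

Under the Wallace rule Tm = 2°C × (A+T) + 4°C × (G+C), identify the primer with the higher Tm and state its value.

Primer F, 46°C

Primer F: A+T=1, G+C=11 → Tm = 2(1)+4(11) = 46°C
Primer R: A+T=11, G+C=5 → Tm = 2(11)+4(5) = 42°C
46°C vs 42°C → primer F is higher.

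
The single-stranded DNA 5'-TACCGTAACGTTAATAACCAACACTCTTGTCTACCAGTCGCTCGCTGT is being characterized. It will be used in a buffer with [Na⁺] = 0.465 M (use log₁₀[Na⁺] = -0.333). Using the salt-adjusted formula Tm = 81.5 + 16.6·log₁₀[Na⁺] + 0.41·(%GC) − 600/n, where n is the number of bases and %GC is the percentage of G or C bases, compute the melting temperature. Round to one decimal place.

Length n = 48. Scanning the sequence gives G=7, T=14, A=12, C=15.
G+C = 22, so %GC = 22/48 × 100 = 45.833%
Salt term: 16.6 × (-0.333) = -5.528
GC term: 0.41 × 45.833 = 18.792; length term: −600/48 = −12.5
Tm = 81.5 + (-5.528) + 18.792 − 12.5 = 82.264 → 82.3°C

82.3°C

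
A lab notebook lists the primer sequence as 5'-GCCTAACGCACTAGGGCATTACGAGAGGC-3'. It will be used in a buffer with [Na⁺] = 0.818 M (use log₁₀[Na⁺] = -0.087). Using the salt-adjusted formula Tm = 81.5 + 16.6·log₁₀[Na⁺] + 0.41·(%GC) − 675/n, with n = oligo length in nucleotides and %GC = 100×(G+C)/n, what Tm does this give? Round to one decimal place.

Length n = 29. Scanning the sequence gives G=9, C=8, T=4, A=8.
G+C = 17, so %GC = 17/29 × 100 = 58.621%
Salt term: 16.6 × (-0.087) = -1.444
GC term: 0.41 × 58.621 = 24.035; length term: −675/29 = −23.276
Tm = 81.5 + (-1.444) + 24.035 − 23.276 = 80.815 → 80.8°C

80.8°C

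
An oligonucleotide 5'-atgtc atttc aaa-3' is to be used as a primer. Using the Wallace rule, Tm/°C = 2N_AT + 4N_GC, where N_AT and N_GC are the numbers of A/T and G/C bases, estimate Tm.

32°C

Base counts: C=2, G=1, T=5, A=5
So N_AT = 10 and N_GC = 3.
Tm = 4·3 + 2·10 = 12 + 20 = 32°C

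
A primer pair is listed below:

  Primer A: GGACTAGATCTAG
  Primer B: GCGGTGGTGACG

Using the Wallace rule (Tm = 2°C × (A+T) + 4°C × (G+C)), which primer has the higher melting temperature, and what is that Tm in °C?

Primer B, 42°C

Primer A: A+T=7, G+C=6 → Tm = 2(7)+4(6) = 38°C
Primer B: A+T=3, G+C=9 → Tm = 2(3)+4(9) = 42°C
38°C vs 42°C → primer B is higher.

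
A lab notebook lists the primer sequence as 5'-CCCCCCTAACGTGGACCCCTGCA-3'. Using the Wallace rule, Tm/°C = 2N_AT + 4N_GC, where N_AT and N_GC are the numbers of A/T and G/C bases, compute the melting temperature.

Base counts: G=4, T=3, C=12, A=4
So N_AT = 7 and N_GC = 16.
Tm = 2(7) + 4(16) = 14 + 64 = 78°C

78°C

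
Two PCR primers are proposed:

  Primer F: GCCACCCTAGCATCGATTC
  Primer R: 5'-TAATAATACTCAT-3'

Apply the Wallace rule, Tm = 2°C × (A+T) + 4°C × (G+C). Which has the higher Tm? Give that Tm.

Primer F: A+T=8, G+C=11 → Tm = 2(8)+4(11) = 60°C
Primer R: A+T=11, G+C=2 → Tm = 2(11)+4(2) = 30°C
60°C vs 30°C → primer F is higher.

Primer F, 60°C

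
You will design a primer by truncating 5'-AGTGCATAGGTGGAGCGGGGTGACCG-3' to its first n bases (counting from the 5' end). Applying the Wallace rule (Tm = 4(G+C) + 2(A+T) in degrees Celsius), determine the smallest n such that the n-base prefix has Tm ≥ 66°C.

First 19 bases: AGTGCATAGGTGGAGCGGG → Tm = 62°C (< 66°C)
First 20 bases: AGTGCATAGGTGGAGCGGGG → Tm = 66°C (≥ 66°C)
Since every base adds ≥2°C, Tm only increases with n, so the threshold is first crossed at n = 20.

n = 20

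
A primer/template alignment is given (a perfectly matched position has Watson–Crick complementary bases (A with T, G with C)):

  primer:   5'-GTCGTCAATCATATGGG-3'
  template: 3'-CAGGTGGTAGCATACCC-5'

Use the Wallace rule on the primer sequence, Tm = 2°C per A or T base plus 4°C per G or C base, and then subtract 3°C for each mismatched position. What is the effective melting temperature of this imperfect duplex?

38°C

Primer base counts: A=4, T=5, G=5, C=3 → A+T=9, G+C=8
Perfect-match Tm = 2(9) + 4(8) = 18 + 32 = 50°C
Mismatches (positions where the bases are not complementary): 4 (at positions 4, 5, 7, 11)
Effective Tm = 50 − 4×3 = 50 − 12 = 38°C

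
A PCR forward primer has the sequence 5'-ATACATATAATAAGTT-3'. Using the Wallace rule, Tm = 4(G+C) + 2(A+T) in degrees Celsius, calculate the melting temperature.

Scanning the sequence gives C=1, G=1, T=6, A=8.
A+T = 14, G+C = 2
Tm = 4·2 + 2·14 = 8 + 28 = 36°C

36°C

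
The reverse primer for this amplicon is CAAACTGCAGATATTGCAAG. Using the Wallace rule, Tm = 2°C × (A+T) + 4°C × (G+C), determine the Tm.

Scanning the sequence gives C=4, A=8, T=4, G=4.
A+T = 12, G+C = 8
Tm = 2(12) + 4(8) = 24 + 32 = 56°C

56°C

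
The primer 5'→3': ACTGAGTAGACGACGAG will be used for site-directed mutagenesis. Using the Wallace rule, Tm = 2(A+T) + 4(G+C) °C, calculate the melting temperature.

52°C

A=6, C=3, G=6, T=2
A+T = 8, G+C = 9
Tm = 2×8 + 4×9 = 52°C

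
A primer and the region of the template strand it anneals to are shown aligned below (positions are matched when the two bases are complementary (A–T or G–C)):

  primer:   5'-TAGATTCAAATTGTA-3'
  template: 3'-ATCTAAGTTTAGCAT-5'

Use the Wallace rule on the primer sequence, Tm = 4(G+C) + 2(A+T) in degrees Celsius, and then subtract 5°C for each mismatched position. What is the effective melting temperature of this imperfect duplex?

Primer base counts: A=6, T=6, G=2, C=1 → A+T=12, G+C=3
Perfect-match Tm = 2(12) + 4(3) = 24 + 12 = 36°C
Mismatches (positions where the bases are not complementary): 1 (at position 12)
Effective Tm = 36 − 1×5 = 36 − 5 = 31°C

31°C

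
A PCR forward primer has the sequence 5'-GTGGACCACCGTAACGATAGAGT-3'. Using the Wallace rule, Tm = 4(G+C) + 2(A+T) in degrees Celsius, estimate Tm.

70°C

A=7, C=5, G=7, T=4
AT pairs contribute 11, GC pairs contribute 12.
Tm = 2(11) + 4(12) = 22 + 48 = 70°C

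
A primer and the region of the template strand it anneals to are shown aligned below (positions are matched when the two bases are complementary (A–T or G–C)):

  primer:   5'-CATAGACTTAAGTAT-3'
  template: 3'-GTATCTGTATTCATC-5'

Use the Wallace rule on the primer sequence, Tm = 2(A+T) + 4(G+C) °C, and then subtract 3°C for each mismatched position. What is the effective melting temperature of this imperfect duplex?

32°C

Primer base counts: A=6, T=5, G=2, C=2 → A+T=11, G+C=4
Perfect-match Tm = 2(11) + 4(4) = 22 + 16 = 38°C
Mismatches (positions where the bases are not complementary): 2 (at positions 8, 15)
Effective Tm = 38 − 2×3 = 38 − 6 = 32°C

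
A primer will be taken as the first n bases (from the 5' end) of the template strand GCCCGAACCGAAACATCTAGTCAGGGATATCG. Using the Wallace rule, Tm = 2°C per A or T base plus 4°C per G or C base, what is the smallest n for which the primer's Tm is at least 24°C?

First 6 bases: GCCCGA → Tm = 22°C (< 24°C)
First 7 bases: GCCCGAA → Tm = 24°C (≥ 24°C)
Since every base adds ≥2°C, Tm only increases with n, so the threshold is first crossed at n = 7.

n = 7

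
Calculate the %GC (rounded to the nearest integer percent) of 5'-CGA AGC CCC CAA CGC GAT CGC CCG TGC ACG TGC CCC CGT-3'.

74%

Base counts: G=10, T=4, A=6, C=19
G+C = 10 + 19 = 29 out of 39 bases
%GC = 29/39 × 100 = 74.36% ≈ 74%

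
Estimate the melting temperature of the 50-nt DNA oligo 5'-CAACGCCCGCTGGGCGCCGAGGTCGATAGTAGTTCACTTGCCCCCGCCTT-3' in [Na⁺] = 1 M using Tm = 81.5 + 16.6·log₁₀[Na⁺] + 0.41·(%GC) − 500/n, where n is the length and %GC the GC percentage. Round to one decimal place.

Length n = 50. Counting bases: C=19, T=10, G=14, A=7
G+C = 33, so %GC = 33/50 × 100 = 66%
Salt term: 16.6 × (0) = 0
GC term: 0.41 × 66 = 27.06; length term: −500/50 = −10
Tm = 81.5 + (0) + 27.06 − 10 = 98.56 → 98.6°C

98.6°C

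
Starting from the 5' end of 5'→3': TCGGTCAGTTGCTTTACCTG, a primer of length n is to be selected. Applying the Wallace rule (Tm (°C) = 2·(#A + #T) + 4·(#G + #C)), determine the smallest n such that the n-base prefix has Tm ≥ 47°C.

n = 17

First 16 bases: TCGGTCAGTTGCTTTA → Tm = 46°C (< 47°C)
First 17 bases: TCGGTCAGTTGCTTTAC → Tm = 50°C (≥ 47°C)
Since every base adds ≥2°C, Tm only increases with n, so the threshold is first crossed at n = 17.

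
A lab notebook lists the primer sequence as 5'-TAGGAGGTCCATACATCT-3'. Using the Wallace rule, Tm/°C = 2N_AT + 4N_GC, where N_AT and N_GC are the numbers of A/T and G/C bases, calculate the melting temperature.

Counting bases: G=4, C=4, A=5, T=5
A+T = 10, G+C = 8
Tm = 4·8 + 2·10 = 32 + 20 = 52°C

52°C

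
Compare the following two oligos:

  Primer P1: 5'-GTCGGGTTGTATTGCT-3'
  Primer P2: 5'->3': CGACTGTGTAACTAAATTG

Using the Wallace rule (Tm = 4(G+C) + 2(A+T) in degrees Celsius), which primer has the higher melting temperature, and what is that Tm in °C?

Primer P2, 52°C

Primer P1: A+T=8, G+C=8 → Tm = 2(8)+4(8) = 48°C
Primer P2: A+T=12, G+C=7 → Tm = 2(12)+4(7) = 52°C
48°C vs 52°C → primer P2 is higher.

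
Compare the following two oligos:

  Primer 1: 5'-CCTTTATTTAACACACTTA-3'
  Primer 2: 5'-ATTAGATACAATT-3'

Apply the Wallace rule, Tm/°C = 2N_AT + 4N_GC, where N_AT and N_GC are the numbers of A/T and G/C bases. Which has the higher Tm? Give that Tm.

Primer 1: A+T=14, G+C=5 → Tm = 2(14)+4(5) = 48°C
Primer 2: A+T=11, G+C=2 → Tm = 2(11)+4(2) = 30°C
48°C vs 30°C → primer 1 is higher.

Primer 1, 48°C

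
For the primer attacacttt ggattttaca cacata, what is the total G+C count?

7

A=9, G=2, C=5, T=10
G+C = 2 + 5 = 7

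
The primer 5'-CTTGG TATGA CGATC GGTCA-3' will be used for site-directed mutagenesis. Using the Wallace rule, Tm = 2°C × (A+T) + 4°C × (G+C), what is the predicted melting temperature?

60°C

Counting bases: G=6, A=4, T=6, C=4
So N_AT = 10 and N_GC = 10.
Tm = 2×10 + 4×10 = 60°C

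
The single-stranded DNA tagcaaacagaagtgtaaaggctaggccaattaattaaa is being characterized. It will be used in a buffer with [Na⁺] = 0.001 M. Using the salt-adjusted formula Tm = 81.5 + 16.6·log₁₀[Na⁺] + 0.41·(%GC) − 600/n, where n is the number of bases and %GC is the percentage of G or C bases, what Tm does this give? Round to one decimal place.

Length n = 39. Counting bases: C=5, A=18, T=8, G=8
G+C = 13, so %GC = 13/39 × 100 = 33.333%
Salt term: 16.6 × (-3) = -49.8
GC term: 0.41 × 33.333 = 13.667; length term: −600/39 = −15.385
Tm = 81.5 + (-49.8) + 13.667 − 15.385 = 29.982 → 30.0°C

30.0°C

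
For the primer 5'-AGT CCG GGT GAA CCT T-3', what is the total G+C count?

9

Scanning the sequence gives A=3, C=4, G=5, T=4.
G+C = 5 + 4 = 9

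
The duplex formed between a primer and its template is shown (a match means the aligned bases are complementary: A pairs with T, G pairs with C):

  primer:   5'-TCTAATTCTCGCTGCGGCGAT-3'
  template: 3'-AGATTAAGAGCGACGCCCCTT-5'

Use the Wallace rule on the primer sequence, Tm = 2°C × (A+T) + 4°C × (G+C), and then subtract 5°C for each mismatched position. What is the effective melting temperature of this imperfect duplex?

Primer base counts: A=3, T=7, G=5, C=6 → A+T=10, G+C=11
Perfect-match Tm = 2(10) + 4(11) = 20 + 44 = 64°C
Mismatches (positions where the bases are not complementary): 2 (at positions 18, 21)
Effective Tm = 64 − 2×5 = 64 − 10 = 54°C

54°C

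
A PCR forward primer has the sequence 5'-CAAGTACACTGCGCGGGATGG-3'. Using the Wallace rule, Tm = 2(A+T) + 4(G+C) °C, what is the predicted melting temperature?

Base counts: C=5, A=5, G=8, T=3
So N_AT = 8 and N_GC = 13.
Tm = 2×8 + 4×13 = 68°C

68°C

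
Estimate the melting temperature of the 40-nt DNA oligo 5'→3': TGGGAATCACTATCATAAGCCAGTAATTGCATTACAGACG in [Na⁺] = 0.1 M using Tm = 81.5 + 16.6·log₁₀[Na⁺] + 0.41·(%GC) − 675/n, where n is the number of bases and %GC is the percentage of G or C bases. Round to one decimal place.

Length n = 40. Scanning the sequence gives A=14, C=8, G=8, T=10.
G+C = 16, so %GC = 16/40 × 100 = 40%
Salt term: 16.6 × (-1) = -16.6
GC term: 0.41 × 40 = 16.4; length term: −675/40 = −16.875
Tm = 81.5 + (-16.6) + 16.4 − 16.875 = 64.425 → 64.4°C

64.4°C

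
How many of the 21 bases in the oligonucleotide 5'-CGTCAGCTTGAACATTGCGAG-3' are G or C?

11

Base counts: A=5, T=5, G=6, C=5
Total G or C: 6 + 5 = 11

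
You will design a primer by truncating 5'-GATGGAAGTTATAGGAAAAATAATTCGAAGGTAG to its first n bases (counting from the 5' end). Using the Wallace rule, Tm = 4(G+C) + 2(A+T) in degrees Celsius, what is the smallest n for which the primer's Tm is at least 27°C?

First 9 bases: GATGGAAGT → Tm = 26°C (< 27°C)
First 10 bases: GATGGAAGTT → Tm = 28°C (≥ 27°C)
Since every base adds ≥2°C, Tm only increases with n, so the threshold is first crossed at n = 10.

n = 10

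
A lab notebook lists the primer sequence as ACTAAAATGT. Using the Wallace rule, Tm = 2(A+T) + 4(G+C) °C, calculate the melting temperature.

Counting bases: A=5, C=1, G=1, T=3
AT pairs contribute 8, GC pairs contribute 2.
Tm = 2(8) + 4(2) = 16 + 8 = 24°C

24°C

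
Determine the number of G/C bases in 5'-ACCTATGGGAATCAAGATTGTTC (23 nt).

Counting bases: C=4, A=7, G=5, T=7
Total G or C: 5 + 4 = 9

9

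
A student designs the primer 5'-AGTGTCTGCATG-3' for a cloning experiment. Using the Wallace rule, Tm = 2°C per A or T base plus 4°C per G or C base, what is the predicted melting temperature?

36°C

Counting bases: A=2, C=2, G=4, T=4
So N_AT = 6 and N_GC = 6.
Tm = 2(6) + 4(6) = 12 + 24 = 36°C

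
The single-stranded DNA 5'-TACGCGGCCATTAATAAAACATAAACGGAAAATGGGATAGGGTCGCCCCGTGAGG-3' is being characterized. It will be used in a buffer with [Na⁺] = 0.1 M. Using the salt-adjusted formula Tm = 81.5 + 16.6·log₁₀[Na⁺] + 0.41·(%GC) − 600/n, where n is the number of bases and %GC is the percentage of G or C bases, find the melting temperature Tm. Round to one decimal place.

74.1°C

Length n = 55. Base counts: C=11, T=9, G=16, A=19
G+C = 27, so %GC = 27/55 × 100 = 49.091%
Salt term: 16.6 × (-1) = -16.6
GC term: 0.41 × 49.091 = 20.127; length term: −600/55 = −10.909
Tm = 81.5 + (-16.6) + 20.127 − 10.909 = 74.118 → 74.1°C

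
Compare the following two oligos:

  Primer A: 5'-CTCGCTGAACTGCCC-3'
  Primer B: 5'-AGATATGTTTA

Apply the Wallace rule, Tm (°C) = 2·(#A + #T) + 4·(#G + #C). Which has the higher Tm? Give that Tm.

Primer A: A+T=5, G+C=10 → Tm = 2(5)+4(10) = 50°C
Primer B: A+T=9, G+C=2 → Tm = 2(9)+4(2) = 26°C
50°C vs 26°C → primer A is higher.

Primer A, 50°C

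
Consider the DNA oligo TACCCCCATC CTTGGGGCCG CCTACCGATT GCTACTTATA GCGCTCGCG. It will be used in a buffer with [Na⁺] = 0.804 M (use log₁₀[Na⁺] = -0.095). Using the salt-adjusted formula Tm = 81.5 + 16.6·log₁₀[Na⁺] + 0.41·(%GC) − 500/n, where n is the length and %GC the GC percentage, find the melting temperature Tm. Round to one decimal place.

Length n = 49. Scanning the sequence gives G=11, C=19, A=7, T=12.
G+C = 30, so %GC = 30/49 × 100 = 61.224%
Salt term: 16.6 × (-0.095) = -1.577
GC term: 0.41 × 61.224 = 25.102; length term: −500/49 = −10.204
Tm = 81.5 + (-1.577) + 25.102 − 10.204 = 94.821 → 94.8°C

94.8°C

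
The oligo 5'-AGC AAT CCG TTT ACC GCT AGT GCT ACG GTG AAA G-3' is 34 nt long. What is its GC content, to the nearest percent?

50%

T=8, C=8, G=9, A=9
G+C = 9 + 8 = 17 out of 34 bases
%GC = 17/34 × 100 = 50% ≈ 50%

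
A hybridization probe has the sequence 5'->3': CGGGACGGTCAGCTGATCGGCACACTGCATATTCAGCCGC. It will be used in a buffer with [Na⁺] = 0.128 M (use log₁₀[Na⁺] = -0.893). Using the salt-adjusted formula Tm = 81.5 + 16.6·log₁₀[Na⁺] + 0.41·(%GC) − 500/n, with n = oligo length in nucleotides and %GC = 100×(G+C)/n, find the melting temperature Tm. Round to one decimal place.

Length n = 40. Base counts: T=7, C=13, A=8, G=12
G+C = 25, so %GC = 25/40 × 100 = 62.5%
Salt term: 16.6 × (-0.893) = -14.824
GC term: 0.41 × 62.5 = 25.625; length term: −500/40 = −12.5
Tm = 81.5 + (-14.824) + 25.625 − 12.5 = 79.801 → 79.8°C

79.8°C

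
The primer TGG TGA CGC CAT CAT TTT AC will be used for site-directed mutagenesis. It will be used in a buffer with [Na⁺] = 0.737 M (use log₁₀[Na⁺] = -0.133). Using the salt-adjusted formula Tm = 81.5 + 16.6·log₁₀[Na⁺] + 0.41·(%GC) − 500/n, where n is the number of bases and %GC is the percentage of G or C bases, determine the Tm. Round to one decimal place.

72.7°C

Length n = 20. C=5, G=4, A=4, T=7
G+C = 9, so %GC = 9/20 × 100 = 45%
Salt term: 16.6 × (-0.133) = -2.208
GC term: 0.41 × 45 = 18.45; length term: −500/20 = −25
Tm = 81.5 + (-2.208) + 18.45 − 25 = 72.742 → 72.7°C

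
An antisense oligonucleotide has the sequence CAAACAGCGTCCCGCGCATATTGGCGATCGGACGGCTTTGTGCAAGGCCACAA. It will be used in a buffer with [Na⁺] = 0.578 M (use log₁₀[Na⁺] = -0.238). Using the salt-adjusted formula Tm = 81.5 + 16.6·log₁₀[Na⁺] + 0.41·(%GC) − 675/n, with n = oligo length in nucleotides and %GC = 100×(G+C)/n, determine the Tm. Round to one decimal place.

88.8°C

Length n = 53. Counting bases: G=15, A=13, C=16, T=9
G+C = 31, so %GC = 31/53 × 100 = 58.491%
Salt term: 16.6 × (-0.238) = -3.951
GC term: 0.41 × 58.491 = 23.981; length term: −675/53 = −12.736
Tm = 81.5 + (-3.951) + 23.981 − 12.736 = 88.794 → 88.8°C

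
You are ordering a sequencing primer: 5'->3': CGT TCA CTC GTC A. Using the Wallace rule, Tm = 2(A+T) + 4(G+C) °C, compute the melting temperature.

A=2, C=5, T=4, G=2
A+T = 6, G+C = 7
Tm = 2(6) + 4(7) = 12 + 28 = 40°C

40°C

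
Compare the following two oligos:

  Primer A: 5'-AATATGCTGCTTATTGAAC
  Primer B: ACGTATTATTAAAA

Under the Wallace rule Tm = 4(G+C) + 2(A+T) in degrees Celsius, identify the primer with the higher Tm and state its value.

Primer A, 50°C

Primer A: A+T=13, G+C=6 → Tm = 2(13)+4(6) = 50°C
Primer B: A+T=12, G+C=2 → Tm = 2(12)+4(2) = 32°C
50°C vs 32°C → primer A is higher.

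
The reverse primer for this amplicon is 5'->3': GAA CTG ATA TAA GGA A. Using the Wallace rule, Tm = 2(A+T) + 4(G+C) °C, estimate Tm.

T=3, C=1, A=8, G=4
So N_AT = 11 and N_GC = 5.
Tm = 2(11) + 4(5) = 22 + 20 = 42°C

42°C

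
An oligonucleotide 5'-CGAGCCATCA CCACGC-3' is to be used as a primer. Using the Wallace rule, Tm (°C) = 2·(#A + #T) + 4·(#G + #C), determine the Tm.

Counting bases: G=3, T=1, A=4, C=8
AT pairs contribute 5, GC pairs contribute 11.
Tm = 4·11 + 2·5 = 44 + 10 = 54°C

54°C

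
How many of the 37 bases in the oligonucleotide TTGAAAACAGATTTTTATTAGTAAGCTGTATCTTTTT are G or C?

Scanning the sequence gives G=5, A=11, C=3, T=18.
G+C = 5 + 3 = 8

8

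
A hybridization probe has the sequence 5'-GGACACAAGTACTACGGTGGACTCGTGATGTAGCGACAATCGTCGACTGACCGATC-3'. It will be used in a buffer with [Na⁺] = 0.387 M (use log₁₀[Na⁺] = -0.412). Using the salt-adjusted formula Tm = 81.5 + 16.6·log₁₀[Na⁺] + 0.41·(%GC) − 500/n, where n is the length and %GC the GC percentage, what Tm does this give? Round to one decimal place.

87.7°C

Length n = 56. Base counts: A=15, T=11, G=16, C=14
G+C = 30, so %GC = 30/56 × 100 = 53.571%
Salt term: 16.6 × (-0.412) = -6.839
GC term: 0.41 × 53.571 = 21.964; length term: −500/56 = −8.929
Tm = 81.5 + (-6.839) + 21.964 − 8.929 = 87.696 → 87.7°C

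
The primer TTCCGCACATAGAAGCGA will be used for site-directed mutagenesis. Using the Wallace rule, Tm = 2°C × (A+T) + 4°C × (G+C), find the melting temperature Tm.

54°C

Base counts: C=5, T=3, A=6, G=4
A+T = 9, G+C = 9
Tm = 2×9 + 4×9 = 54°C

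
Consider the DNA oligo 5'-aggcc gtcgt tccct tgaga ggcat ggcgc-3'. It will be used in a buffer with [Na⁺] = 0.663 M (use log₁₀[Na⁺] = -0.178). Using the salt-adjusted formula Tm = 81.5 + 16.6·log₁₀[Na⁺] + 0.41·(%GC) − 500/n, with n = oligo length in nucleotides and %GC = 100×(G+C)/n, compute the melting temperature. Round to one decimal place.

89.2°C

Length n = 30. Counting bases: A=4, G=11, C=9, T=6
G+C = 20, so %GC = 20/30 × 100 = 66.667%
Salt term: 16.6 × (-0.178) = -2.955
GC term: 0.41 × 66.667 = 27.333; length term: −500/30 = −16.667
Tm = 81.5 + (-2.955) + 27.333 − 16.667 = 89.211 → 89.2°C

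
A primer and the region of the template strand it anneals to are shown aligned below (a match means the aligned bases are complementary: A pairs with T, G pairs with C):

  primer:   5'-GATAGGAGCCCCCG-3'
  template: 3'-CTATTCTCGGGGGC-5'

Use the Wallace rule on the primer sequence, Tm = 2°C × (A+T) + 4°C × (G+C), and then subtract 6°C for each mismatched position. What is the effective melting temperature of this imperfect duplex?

42°C

Primer base counts: A=3, T=1, G=5, C=5 → A+T=4, G+C=10
Perfect-match Tm = 2(4) + 4(10) = 8 + 40 = 48°C
Mismatches (positions where the bases are not complementary): 1 (at position 5)
Effective Tm = 48 − 1×6 = 48 − 6 = 42°C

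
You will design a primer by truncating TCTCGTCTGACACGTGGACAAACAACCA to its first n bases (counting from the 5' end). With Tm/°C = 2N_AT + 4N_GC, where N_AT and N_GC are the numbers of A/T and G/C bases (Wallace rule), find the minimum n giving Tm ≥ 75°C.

n = 26

First 25 bases: TCTCGTCTGACACGTGGACAAACAA → Tm = 74°C (< 75°C)
First 26 bases: TCTCGTCTGACACGTGGACAAACAAC → Tm = 78°C (≥ 75°C)
Since every base adds ≥2°C, Tm only increases with n, so the threshold is first crossed at n = 26.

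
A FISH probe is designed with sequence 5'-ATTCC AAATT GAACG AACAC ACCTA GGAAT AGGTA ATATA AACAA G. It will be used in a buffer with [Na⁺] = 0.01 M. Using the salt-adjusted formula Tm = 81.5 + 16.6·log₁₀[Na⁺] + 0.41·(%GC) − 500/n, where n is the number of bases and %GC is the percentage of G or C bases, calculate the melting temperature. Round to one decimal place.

50.8°C

Length n = 46. Base counts: A=22, G=7, T=9, C=8
G+C = 15, so %GC = 15/46 × 100 = 32.609%
Salt term: 16.6 × (-2) = -33.2
GC term: 0.41 × 32.609 = 13.37; length term: −500/46 = −10.87
Tm = 81.5 + (-33.2) + 13.37 − 10.87 = 50.8 → 50.8°C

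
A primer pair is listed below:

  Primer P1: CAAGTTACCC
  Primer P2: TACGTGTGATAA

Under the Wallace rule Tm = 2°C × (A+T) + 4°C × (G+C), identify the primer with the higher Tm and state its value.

Primer P1: A+T=5, G+C=5 → Tm = 2(5)+4(5) = 30°C
Primer P2: A+T=8, G+C=4 → Tm = 2(8)+4(4) = 32°C
30°C vs 32°C → primer P2 is higher.

Primer P2, 32°C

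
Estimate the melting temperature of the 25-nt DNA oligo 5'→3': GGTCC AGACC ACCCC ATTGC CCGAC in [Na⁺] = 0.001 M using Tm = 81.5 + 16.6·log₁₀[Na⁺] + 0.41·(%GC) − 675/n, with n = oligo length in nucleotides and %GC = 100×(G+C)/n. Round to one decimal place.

Length n = 25. Counting bases: A=5, C=12, T=3, G=5
G+C = 17, so %GC = 17/25 × 100 = 68%
Salt term: 16.6 × (-3) = -49.8
GC term: 0.41 × 68 = 27.88; length term: −675/25 = −27
Tm = 81.5 + (-49.8) + 27.88 − 27 = 32.58 → 32.6°C

32.6°C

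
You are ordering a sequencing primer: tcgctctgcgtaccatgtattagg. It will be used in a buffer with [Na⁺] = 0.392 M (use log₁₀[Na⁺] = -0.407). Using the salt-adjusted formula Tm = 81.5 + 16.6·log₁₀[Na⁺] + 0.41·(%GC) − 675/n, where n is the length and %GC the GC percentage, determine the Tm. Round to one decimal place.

67.1°C

Length n = 24. Scanning the sequence gives C=6, A=4, T=8, G=6.
G+C = 12, so %GC = 12/24 × 100 = 50%
Salt term: 16.6 × (-0.407) = -6.756
GC term: 0.41 × 50 = 20.5; length term: −675/24 = −28.125
Tm = 81.5 + (-6.756) + 20.5 − 28.125 = 67.119 → 67.1°C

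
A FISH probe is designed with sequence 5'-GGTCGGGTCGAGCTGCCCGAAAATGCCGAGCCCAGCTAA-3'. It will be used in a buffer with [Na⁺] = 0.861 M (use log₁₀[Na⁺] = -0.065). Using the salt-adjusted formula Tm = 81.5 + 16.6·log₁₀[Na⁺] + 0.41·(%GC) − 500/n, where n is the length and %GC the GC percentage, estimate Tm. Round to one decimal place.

Length n = 39. C=12, T=5, A=9, G=13
G+C = 25, so %GC = 25/39 × 100 = 64.103%
Salt term: 16.6 × (-0.065) = -1.079
GC term: 0.41 × 64.103 = 26.282; length term: −500/39 = −12.821
Tm = 81.5 + (-1.079) + 26.282 − 12.821 = 93.882 → 93.9°C

93.9°C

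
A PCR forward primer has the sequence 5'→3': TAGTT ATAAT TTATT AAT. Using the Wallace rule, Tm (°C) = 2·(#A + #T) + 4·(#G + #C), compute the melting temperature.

38°C

Scanning the sequence gives T=10, A=7, C=0, G=1.
A+T = 17, G+C = 1
Tm = 2(17) + 4(1) = 34 + 4 = 38°C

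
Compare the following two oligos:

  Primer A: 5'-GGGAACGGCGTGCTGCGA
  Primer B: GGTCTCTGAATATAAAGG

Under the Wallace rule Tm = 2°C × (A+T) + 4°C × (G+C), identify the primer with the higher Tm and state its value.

Primer A: A+T=5, G+C=13 → Tm = 2(5)+4(13) = 62°C
Primer B: A+T=11, G+C=7 → Tm = 2(11)+4(7) = 50°C
62°C vs 50°C → primer A is higher.

Primer A, 62°C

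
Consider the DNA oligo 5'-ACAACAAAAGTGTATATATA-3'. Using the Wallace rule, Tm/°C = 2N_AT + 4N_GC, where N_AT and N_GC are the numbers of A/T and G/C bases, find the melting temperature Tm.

48°C

G=2, T=5, A=11, C=2
A+T = 16, G+C = 4
Tm = 2×16 + 4×4 = 48°C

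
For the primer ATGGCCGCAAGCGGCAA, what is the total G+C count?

G=6, T=1, A=5, C=5
G+C = 6 + 5 = 11

11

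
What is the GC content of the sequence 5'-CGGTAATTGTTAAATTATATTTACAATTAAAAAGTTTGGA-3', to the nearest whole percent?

20%

Base counts: T=16, A=16, G=6, C=2
G+C = 6 + 2 = 8 out of 40 bases
%GC = 8/40 × 100 = 20% ≈ 20%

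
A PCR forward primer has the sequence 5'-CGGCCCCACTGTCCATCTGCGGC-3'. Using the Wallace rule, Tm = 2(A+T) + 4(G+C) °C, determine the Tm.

Base counts: G=6, T=4, C=11, A=2
A+T = 6, G+C = 17
Tm = 2(6) + 4(17) = 12 + 68 = 80°C

80°C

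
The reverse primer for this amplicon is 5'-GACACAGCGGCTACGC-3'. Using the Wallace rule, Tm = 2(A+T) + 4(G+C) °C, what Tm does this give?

54°C

Base counts: G=5, C=6, T=1, A=4
A+T = 5, G+C = 11
Tm = 2×5 + 4×11 = 54°C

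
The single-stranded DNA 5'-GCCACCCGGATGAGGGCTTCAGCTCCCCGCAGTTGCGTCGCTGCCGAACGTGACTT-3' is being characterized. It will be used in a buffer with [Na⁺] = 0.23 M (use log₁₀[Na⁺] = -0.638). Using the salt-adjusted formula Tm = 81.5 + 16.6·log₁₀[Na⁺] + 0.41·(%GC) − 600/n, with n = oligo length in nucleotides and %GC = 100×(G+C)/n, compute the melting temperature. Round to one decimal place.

87.3°C

Length n = 56. Scanning the sequence gives A=8, T=11, G=17, C=20.
G+C = 37, so %GC = 37/56 × 100 = 66.071%
Salt term: 16.6 × (-0.638) = -10.591
GC term: 0.41 × 66.071 = 27.089; length term: −600/56 = −10.714
Tm = 81.5 + (-10.591) + 27.089 − 10.714 = 87.284 → 87.3°C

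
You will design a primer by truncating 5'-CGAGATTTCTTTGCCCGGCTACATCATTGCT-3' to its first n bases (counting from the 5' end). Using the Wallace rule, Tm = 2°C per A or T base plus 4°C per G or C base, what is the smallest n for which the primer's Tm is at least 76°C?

n = 25

First 24 bases: CGAGATTTCTTTGCCCGGCTACAT → Tm = 72°C (< 76°C)
First 25 bases: CGAGATTTCTTTGCCCGGCTACATC → Tm = 76°C (≥ 76°C)
Since every base adds ≥2°C, Tm only increases with n, so the threshold is first crossed at n = 25.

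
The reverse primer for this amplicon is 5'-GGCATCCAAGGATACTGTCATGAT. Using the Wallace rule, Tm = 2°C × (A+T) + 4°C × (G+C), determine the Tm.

70°C

Scanning the sequence gives G=6, T=6, A=7, C=5.
So N_AT = 13 and N_GC = 11.
Tm = 2(13) + 4(11) = 26 + 44 = 70°C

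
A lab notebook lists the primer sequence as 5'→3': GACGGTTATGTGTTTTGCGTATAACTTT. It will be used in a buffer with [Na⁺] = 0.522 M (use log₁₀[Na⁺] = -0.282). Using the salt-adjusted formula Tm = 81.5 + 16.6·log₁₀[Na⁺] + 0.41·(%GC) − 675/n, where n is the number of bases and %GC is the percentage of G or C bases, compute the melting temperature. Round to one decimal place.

67.4°C

Length n = 28. G=7, C=3, A=5, T=13
G+C = 10, so %GC = 10/28 × 100 = 35.714%
Salt term: 16.6 × (-0.282) = -4.681
GC term: 0.41 × 35.714 = 14.643; length term: −675/28 = −24.107
Tm = 81.5 + (-4.681) + 14.643 − 24.107 = 67.355 → 67.4°C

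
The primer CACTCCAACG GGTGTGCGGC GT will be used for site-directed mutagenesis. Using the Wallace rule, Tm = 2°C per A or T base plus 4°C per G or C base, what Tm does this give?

74°C

Base counts: A=3, G=8, T=4, C=7
AT pairs contribute 7, GC pairs contribute 15.
Tm = 4·15 + 2·7 = 60 + 14 = 74°C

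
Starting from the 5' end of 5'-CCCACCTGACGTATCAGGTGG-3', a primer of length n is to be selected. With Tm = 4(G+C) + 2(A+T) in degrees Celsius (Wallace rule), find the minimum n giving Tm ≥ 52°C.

First 16 bases: CCCACCTGACGTATCA → Tm = 50°C (< 52°C)
First 17 bases: CCCACCTGACGTATCAG → Tm = 54°C (≥ 52°C)
Since every base adds ≥2°C, Tm only increases with n, so the threshold is first crossed at n = 17.

n = 17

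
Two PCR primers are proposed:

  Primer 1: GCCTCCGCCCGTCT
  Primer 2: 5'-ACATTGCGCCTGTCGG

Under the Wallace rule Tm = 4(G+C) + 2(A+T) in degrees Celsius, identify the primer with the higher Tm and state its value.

Primer 2, 52°C

Primer 1: A+T=3, G+C=11 → Tm = 2(3)+4(11) = 50°C
Primer 2: A+T=6, G+C=10 → Tm = 2(6)+4(10) = 52°C
50°C vs 52°C → primer 2 is higher.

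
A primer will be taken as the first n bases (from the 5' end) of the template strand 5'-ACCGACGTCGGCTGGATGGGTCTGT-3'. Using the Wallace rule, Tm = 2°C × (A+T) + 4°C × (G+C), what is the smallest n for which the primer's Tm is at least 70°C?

n = 21

First 20 bases: ACCGACGTCGGCTGGATGGG → Tm = 68°C (< 70°C)
First 21 bases: ACCGACGTCGGCTGGATGGGT → Tm = 70°C (≥ 70°C)
Since every base adds ≥2°C, Tm only increases with n, so the threshold is first crossed at n = 21.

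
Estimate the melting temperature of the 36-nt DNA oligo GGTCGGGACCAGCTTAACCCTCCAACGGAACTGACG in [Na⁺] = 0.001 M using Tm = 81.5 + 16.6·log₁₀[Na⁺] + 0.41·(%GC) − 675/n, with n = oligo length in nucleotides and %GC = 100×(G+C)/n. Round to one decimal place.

38.0°C

Length n = 36. C=12, A=9, G=10, T=5
G+C = 22, so %GC = 22/36 × 100 = 61.111%
Salt term: 16.6 × (-3) = -49.8
GC term: 0.41 × 61.111 = 25.056; length term: −675/36 = −18.75
Tm = 81.5 + (-49.8) + 25.056 − 18.75 = 38.006 → 38.0°C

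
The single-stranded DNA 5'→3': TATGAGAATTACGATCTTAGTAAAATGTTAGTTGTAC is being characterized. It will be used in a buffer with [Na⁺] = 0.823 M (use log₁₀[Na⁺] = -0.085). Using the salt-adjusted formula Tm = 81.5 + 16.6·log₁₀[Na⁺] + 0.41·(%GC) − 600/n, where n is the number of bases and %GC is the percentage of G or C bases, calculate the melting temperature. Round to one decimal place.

Length n = 37. T=14, C=3, A=13, G=7
G+C = 10, so %GC = 10/37 × 100 = 27.027%
Salt term: 16.6 × (-0.085) = -1.411
GC term: 0.41 × 27.027 = 11.081; length term: −600/37 = −16.216
Tm = 81.5 + (-1.411) + 11.081 − 16.216 = 74.954 → 75.0°C

75.0°C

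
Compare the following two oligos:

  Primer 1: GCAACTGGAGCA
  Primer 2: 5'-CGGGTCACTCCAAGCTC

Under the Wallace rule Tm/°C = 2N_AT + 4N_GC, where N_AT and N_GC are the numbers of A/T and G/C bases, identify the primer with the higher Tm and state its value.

Primer 2, 56°C

Primer 1: A+T=5, G+C=7 → Tm = 2(5)+4(7) = 38°C
Primer 2: A+T=6, G+C=11 → Tm = 2(6)+4(11) = 56°C
38°C vs 56°C → primer 2 is higher.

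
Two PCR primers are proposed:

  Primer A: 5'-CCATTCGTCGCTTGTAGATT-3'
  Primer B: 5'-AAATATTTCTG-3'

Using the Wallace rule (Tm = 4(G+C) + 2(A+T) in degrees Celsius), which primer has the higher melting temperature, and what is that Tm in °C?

Primer A, 58°C

Primer A: A+T=11, G+C=9 → Tm = 2(11)+4(9) = 58°C
Primer B: A+T=9, G+C=2 → Tm = 2(9)+4(2) = 26°C
58°C vs 26°C → primer A is higher.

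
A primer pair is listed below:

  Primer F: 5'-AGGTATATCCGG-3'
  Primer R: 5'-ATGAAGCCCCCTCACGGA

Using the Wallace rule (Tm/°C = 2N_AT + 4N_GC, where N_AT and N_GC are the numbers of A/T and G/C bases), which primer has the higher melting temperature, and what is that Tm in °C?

Primer F: A+T=6, G+C=6 → Tm = 2(6)+4(6) = 36°C
Primer R: A+T=7, G+C=11 → Tm = 2(7)+4(11) = 58°C
36°C vs 58°C → primer R is higher.

Primer R, 58°C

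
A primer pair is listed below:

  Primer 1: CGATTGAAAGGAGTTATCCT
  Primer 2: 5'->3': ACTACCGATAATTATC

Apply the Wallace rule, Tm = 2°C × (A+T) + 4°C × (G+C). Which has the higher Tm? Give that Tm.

Primer 1: A+T=12, G+C=8 → Tm = 2(12)+4(8) = 56°C
Primer 2: A+T=11, G+C=5 → Tm = 2(11)+4(5) = 42°C
56°C vs 42°C → primer 1 is higher.

Primer 1, 56°C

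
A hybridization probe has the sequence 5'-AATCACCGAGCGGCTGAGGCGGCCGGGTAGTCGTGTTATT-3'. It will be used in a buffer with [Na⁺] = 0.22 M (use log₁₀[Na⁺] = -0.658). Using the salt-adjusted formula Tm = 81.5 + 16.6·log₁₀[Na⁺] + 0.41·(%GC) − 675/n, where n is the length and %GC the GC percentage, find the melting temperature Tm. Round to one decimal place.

Length n = 40. Counting bases: C=9, G=15, T=9, A=7
G+C = 24, so %GC = 24/40 × 100 = 60%
Salt term: 16.6 × (-0.658) = -10.923
GC term: 0.41 × 60 = 24.6; length term: −675/40 = −16.875
Tm = 81.5 + (-10.923) + 24.6 − 16.875 = 78.302 → 78.3°C

78.3°C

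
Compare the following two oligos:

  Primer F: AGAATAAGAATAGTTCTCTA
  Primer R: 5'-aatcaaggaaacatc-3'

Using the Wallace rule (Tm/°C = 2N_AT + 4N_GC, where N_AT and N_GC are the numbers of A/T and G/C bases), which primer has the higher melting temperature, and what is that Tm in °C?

Primer F, 50°C

Primer F: A+T=15, G+C=5 → Tm = 2(15)+4(5) = 50°C
Primer R: A+T=10, G+C=5 → Tm = 2(10)+4(5) = 40°C
50°C vs 40°C → primer F is higher.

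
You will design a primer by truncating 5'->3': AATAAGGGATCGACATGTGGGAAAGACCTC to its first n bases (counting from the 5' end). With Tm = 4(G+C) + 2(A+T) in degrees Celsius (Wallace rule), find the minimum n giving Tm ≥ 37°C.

First 13 bases: AATAAGGGATCGA → Tm = 36°C (< 37°C)
First 14 bases: AATAAGGGATCGAC → Tm = 40°C (≥ 37°C)
Since every base adds ≥2°C, Tm only increases with n, so the threshold is first crossed at n = 14.

n = 14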